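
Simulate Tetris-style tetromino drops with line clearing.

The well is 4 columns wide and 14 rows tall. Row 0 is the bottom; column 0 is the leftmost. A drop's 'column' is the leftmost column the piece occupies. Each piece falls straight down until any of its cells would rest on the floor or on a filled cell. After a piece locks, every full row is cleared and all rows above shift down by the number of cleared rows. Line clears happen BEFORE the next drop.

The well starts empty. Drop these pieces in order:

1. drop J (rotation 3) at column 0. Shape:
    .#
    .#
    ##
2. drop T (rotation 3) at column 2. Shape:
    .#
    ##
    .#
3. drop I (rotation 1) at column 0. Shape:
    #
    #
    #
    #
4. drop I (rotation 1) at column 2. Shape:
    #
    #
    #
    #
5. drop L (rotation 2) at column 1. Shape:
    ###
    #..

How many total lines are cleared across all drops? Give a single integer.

Answer: 3

Derivation:
Drop 1: J rot3 at col 0 lands with bottom-row=0; cleared 0 line(s) (total 0); column heights now [1 3 0 0], max=3
Drop 2: T rot3 at col 2 lands with bottom-row=0; cleared 0 line(s) (total 0); column heights now [1 3 2 3], max=3
Drop 3: I rot1 at col 0 lands with bottom-row=1; cleared 1 line(s) (total 1); column heights now [4 2 0 2], max=4
Drop 4: I rot1 at col 2 lands with bottom-row=0; cleared 2 line(s) (total 3); column heights now [2 0 2 0], max=2
Drop 5: L rot2 at col 1 lands with bottom-row=1; cleared 0 line(s) (total 3); column heights now [2 3 3 3], max=3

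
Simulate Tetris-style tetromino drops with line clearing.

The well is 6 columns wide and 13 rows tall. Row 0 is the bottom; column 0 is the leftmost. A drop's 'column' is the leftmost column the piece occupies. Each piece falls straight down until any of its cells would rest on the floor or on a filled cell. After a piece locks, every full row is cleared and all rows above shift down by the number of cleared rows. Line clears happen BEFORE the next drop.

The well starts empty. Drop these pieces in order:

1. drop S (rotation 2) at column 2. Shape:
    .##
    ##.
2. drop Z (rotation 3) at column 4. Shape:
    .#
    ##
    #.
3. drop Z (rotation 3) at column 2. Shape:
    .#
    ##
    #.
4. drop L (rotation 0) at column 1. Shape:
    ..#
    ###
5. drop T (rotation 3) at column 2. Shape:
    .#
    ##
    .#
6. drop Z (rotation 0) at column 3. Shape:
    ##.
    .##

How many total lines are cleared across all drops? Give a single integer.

Answer: 0

Derivation:
Drop 1: S rot2 at col 2 lands with bottom-row=0; cleared 0 line(s) (total 0); column heights now [0 0 1 2 2 0], max=2
Drop 2: Z rot3 at col 4 lands with bottom-row=2; cleared 0 line(s) (total 0); column heights now [0 0 1 2 4 5], max=5
Drop 3: Z rot3 at col 2 lands with bottom-row=1; cleared 0 line(s) (total 0); column heights now [0 0 3 4 4 5], max=5
Drop 4: L rot0 at col 1 lands with bottom-row=4; cleared 0 line(s) (total 0); column heights now [0 5 5 6 4 5], max=6
Drop 5: T rot3 at col 2 lands with bottom-row=6; cleared 0 line(s) (total 0); column heights now [0 5 8 9 4 5], max=9
Drop 6: Z rot0 at col 3 lands with bottom-row=8; cleared 0 line(s) (total 0); column heights now [0 5 8 10 10 9], max=10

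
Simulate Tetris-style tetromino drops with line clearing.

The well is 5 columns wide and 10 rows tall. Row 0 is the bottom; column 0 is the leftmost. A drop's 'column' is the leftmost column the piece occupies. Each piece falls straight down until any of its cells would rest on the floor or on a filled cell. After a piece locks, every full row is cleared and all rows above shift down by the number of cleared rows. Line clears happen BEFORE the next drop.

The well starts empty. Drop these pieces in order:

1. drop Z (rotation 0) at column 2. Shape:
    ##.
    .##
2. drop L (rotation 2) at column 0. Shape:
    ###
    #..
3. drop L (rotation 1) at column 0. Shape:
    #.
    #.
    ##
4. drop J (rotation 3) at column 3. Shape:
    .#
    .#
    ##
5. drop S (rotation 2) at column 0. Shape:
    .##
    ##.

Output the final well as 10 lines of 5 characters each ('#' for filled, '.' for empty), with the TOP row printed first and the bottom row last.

Drop 1: Z rot0 at col 2 lands with bottom-row=0; cleared 0 line(s) (total 0); column heights now [0 0 2 2 1], max=2
Drop 2: L rot2 at col 0 lands with bottom-row=1; cleared 0 line(s) (total 0); column heights now [3 3 3 2 1], max=3
Drop 3: L rot1 at col 0 lands with bottom-row=3; cleared 0 line(s) (total 0); column heights now [6 4 3 2 1], max=6
Drop 4: J rot3 at col 3 lands with bottom-row=2; cleared 1 line(s) (total 1); column heights now [5 3 2 2 4], max=5
Drop 5: S rot2 at col 0 lands with bottom-row=5; cleared 0 line(s) (total 1); column heights now [6 7 7 2 4], max=7

Answer: .....
.....
.....
.##..
##...
#....
#...#
##..#
#.##.
...##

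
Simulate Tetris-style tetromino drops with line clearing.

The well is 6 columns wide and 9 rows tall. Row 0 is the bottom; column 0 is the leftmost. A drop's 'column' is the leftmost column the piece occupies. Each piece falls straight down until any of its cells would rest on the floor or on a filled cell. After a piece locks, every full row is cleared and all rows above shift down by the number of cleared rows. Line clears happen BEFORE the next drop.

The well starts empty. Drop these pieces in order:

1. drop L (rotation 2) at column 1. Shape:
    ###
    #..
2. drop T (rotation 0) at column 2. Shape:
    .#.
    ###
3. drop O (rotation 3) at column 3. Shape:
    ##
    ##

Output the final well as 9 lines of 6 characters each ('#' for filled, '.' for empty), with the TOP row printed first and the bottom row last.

Drop 1: L rot2 at col 1 lands with bottom-row=0; cleared 0 line(s) (total 0); column heights now [0 2 2 2 0 0], max=2
Drop 2: T rot0 at col 2 lands with bottom-row=2; cleared 0 line(s) (total 0); column heights now [0 2 3 4 3 0], max=4
Drop 3: O rot3 at col 3 lands with bottom-row=4; cleared 0 line(s) (total 0); column heights now [0 2 3 6 6 0], max=6

Answer: ......
......
......
...##.
...##.
...#..
..###.
.###..
.#....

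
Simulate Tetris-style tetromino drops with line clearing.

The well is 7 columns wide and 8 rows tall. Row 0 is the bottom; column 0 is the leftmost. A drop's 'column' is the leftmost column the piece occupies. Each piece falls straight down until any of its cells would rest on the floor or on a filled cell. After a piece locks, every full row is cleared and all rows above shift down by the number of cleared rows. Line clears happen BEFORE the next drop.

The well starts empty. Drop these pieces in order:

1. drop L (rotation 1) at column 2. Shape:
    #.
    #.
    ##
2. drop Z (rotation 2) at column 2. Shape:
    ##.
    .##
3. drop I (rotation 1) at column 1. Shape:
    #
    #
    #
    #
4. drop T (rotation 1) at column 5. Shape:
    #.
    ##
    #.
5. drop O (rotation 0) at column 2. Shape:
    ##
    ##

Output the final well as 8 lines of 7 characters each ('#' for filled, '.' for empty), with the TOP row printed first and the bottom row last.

Answer: .......
.......
..##...
..##...
.###...
.#####.
.##..##
.###.#.

Derivation:
Drop 1: L rot1 at col 2 lands with bottom-row=0; cleared 0 line(s) (total 0); column heights now [0 0 3 1 0 0 0], max=3
Drop 2: Z rot2 at col 2 lands with bottom-row=2; cleared 0 line(s) (total 0); column heights now [0 0 4 4 3 0 0], max=4
Drop 3: I rot1 at col 1 lands with bottom-row=0; cleared 0 line(s) (total 0); column heights now [0 4 4 4 3 0 0], max=4
Drop 4: T rot1 at col 5 lands with bottom-row=0; cleared 0 line(s) (total 0); column heights now [0 4 4 4 3 3 2], max=4
Drop 5: O rot0 at col 2 lands with bottom-row=4; cleared 0 line(s) (total 0); column heights now [0 4 6 6 3 3 2], max=6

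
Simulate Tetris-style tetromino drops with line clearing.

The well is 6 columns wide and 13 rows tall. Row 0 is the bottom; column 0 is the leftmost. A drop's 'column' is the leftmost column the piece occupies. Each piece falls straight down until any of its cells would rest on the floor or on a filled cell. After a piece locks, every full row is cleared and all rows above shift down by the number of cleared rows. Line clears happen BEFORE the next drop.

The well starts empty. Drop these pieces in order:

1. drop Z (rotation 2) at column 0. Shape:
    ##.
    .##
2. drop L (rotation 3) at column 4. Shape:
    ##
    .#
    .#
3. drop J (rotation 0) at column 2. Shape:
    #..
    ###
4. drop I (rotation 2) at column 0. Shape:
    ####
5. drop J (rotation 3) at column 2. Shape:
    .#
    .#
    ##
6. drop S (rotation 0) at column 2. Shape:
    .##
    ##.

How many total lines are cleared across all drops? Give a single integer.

Drop 1: Z rot2 at col 0 lands with bottom-row=0; cleared 0 line(s) (total 0); column heights now [2 2 1 0 0 0], max=2
Drop 2: L rot3 at col 4 lands with bottom-row=0; cleared 0 line(s) (total 0); column heights now [2 2 1 0 3 3], max=3
Drop 3: J rot0 at col 2 lands with bottom-row=3; cleared 0 line(s) (total 0); column heights now [2 2 5 4 4 3], max=5
Drop 4: I rot2 at col 0 lands with bottom-row=5; cleared 0 line(s) (total 0); column heights now [6 6 6 6 4 3], max=6
Drop 5: J rot3 at col 2 lands with bottom-row=6; cleared 0 line(s) (total 0); column heights now [6 6 7 9 4 3], max=9
Drop 6: S rot0 at col 2 lands with bottom-row=9; cleared 0 line(s) (total 0); column heights now [6 6 10 11 11 3], max=11

Answer: 0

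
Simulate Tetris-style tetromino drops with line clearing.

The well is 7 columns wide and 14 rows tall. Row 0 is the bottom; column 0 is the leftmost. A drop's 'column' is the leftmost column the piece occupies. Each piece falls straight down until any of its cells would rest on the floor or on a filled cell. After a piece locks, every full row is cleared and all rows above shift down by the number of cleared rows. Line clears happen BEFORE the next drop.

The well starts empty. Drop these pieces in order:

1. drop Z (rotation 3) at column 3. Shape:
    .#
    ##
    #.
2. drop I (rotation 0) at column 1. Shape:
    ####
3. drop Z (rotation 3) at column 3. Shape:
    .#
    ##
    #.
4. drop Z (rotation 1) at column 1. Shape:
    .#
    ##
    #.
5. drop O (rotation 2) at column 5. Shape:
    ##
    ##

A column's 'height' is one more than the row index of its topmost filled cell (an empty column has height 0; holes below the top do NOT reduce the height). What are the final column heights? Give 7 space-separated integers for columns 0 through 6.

Answer: 0 6 7 6 7 2 2

Derivation:
Drop 1: Z rot3 at col 3 lands with bottom-row=0; cleared 0 line(s) (total 0); column heights now [0 0 0 2 3 0 0], max=3
Drop 2: I rot0 at col 1 lands with bottom-row=3; cleared 0 line(s) (total 0); column heights now [0 4 4 4 4 0 0], max=4
Drop 3: Z rot3 at col 3 lands with bottom-row=4; cleared 0 line(s) (total 0); column heights now [0 4 4 6 7 0 0], max=7
Drop 4: Z rot1 at col 1 lands with bottom-row=4; cleared 0 line(s) (total 0); column heights now [0 6 7 6 7 0 0], max=7
Drop 5: O rot2 at col 5 lands with bottom-row=0; cleared 0 line(s) (total 0); column heights now [0 6 7 6 7 2 2], max=7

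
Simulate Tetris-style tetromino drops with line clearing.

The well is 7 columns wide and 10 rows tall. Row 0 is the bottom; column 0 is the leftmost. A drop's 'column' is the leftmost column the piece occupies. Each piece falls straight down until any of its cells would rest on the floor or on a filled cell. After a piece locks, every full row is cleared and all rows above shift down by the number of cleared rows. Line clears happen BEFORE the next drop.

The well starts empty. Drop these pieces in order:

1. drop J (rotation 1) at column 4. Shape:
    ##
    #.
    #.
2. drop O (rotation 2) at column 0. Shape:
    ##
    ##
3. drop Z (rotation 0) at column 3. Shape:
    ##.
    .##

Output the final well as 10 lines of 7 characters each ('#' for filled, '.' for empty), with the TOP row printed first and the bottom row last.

Answer: .......
.......
.......
.......
.......
...##..
....##.
....##.
##..#..
##..#..

Derivation:
Drop 1: J rot1 at col 4 lands with bottom-row=0; cleared 0 line(s) (total 0); column heights now [0 0 0 0 3 3 0], max=3
Drop 2: O rot2 at col 0 lands with bottom-row=0; cleared 0 line(s) (total 0); column heights now [2 2 0 0 3 3 0], max=3
Drop 3: Z rot0 at col 3 lands with bottom-row=3; cleared 0 line(s) (total 0); column heights now [2 2 0 5 5 4 0], max=5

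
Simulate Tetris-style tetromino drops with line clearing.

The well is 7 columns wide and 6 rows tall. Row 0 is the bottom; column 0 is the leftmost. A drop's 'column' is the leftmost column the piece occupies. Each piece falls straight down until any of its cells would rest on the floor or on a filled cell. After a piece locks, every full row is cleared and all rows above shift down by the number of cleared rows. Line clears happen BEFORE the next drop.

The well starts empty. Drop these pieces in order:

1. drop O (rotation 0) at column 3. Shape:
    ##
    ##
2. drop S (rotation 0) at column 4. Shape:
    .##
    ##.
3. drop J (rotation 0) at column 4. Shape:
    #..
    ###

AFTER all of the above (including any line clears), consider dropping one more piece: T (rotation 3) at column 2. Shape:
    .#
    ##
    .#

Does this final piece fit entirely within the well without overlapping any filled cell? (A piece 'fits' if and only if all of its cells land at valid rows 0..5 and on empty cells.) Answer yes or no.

Answer: yes

Derivation:
Drop 1: O rot0 at col 3 lands with bottom-row=0; cleared 0 line(s) (total 0); column heights now [0 0 0 2 2 0 0], max=2
Drop 2: S rot0 at col 4 lands with bottom-row=2; cleared 0 line(s) (total 0); column heights now [0 0 0 2 3 4 4], max=4
Drop 3: J rot0 at col 4 lands with bottom-row=4; cleared 0 line(s) (total 0); column heights now [0 0 0 2 6 5 5], max=6
Test piece T rot3 at col 2 (width 2): heights before test = [0 0 0 2 6 5 5]; fits = True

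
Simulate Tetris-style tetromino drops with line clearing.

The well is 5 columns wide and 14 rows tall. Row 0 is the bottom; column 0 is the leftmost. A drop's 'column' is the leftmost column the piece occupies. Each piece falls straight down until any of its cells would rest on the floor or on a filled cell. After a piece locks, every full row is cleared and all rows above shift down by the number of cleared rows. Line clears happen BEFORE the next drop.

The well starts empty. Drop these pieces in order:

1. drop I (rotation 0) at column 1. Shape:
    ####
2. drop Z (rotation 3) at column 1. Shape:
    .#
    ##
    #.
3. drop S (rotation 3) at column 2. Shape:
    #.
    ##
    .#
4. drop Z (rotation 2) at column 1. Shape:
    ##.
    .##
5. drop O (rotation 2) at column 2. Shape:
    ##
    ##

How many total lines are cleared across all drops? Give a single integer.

Answer: 0

Derivation:
Drop 1: I rot0 at col 1 lands with bottom-row=0; cleared 0 line(s) (total 0); column heights now [0 1 1 1 1], max=1
Drop 2: Z rot3 at col 1 lands with bottom-row=1; cleared 0 line(s) (total 0); column heights now [0 3 4 1 1], max=4
Drop 3: S rot3 at col 2 lands with bottom-row=3; cleared 0 line(s) (total 0); column heights now [0 3 6 5 1], max=6
Drop 4: Z rot2 at col 1 lands with bottom-row=6; cleared 0 line(s) (total 0); column heights now [0 8 8 7 1], max=8
Drop 5: O rot2 at col 2 lands with bottom-row=8; cleared 0 line(s) (total 0); column heights now [0 8 10 10 1], max=10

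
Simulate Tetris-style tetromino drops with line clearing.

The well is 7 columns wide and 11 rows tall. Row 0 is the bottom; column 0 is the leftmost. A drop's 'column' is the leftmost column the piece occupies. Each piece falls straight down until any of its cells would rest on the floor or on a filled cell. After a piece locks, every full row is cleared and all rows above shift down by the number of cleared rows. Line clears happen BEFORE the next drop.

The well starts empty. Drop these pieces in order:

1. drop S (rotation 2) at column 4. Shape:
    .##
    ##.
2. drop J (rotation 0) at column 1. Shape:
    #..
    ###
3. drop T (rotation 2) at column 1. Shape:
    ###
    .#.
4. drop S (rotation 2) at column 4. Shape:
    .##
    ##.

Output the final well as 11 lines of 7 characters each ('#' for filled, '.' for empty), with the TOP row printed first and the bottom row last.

Drop 1: S rot2 at col 4 lands with bottom-row=0; cleared 0 line(s) (total 0); column heights now [0 0 0 0 1 2 2], max=2
Drop 2: J rot0 at col 1 lands with bottom-row=0; cleared 0 line(s) (total 0); column heights now [0 2 1 1 1 2 2], max=2
Drop 3: T rot2 at col 1 lands with bottom-row=1; cleared 0 line(s) (total 0); column heights now [0 3 3 3 1 2 2], max=3
Drop 4: S rot2 at col 4 lands with bottom-row=2; cleared 0 line(s) (total 0); column heights now [0 3 3 3 3 4 4], max=4

Answer: .......
.......
.......
.......
.......
.......
.......
.....##
.#####.
.##..##
.#####.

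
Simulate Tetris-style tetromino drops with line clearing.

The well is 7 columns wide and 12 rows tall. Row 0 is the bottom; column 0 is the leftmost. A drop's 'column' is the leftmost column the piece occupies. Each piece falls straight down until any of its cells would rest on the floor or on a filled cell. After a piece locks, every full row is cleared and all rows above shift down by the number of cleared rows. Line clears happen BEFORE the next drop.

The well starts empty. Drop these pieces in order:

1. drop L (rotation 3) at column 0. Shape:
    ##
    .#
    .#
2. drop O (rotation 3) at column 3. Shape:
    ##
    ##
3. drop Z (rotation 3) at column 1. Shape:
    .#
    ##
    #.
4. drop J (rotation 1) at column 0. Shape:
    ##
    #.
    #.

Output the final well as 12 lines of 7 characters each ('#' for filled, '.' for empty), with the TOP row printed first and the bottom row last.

Drop 1: L rot3 at col 0 lands with bottom-row=0; cleared 0 line(s) (total 0); column heights now [3 3 0 0 0 0 0], max=3
Drop 2: O rot3 at col 3 lands with bottom-row=0; cleared 0 line(s) (total 0); column heights now [3 3 0 2 2 0 0], max=3
Drop 3: Z rot3 at col 1 lands with bottom-row=3; cleared 0 line(s) (total 0); column heights now [3 5 6 2 2 0 0], max=6
Drop 4: J rot1 at col 0 lands with bottom-row=3; cleared 0 line(s) (total 0); column heights now [6 6 6 2 2 0 0], max=6

Answer: .......
.......
.......
.......
.......
.......
###....
###....
##.....
##.....
.#.##..
.#.##..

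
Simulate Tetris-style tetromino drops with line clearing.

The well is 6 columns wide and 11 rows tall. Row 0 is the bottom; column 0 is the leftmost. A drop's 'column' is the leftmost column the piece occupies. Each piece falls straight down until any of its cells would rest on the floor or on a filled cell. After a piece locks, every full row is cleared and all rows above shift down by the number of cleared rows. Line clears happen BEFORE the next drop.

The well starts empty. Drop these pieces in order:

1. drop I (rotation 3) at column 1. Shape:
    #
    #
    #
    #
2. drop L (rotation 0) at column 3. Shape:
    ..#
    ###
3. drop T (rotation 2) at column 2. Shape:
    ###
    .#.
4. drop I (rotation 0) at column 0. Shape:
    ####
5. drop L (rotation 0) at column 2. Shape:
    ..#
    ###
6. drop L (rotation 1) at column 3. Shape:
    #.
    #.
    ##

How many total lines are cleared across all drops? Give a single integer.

Drop 1: I rot3 at col 1 lands with bottom-row=0; cleared 0 line(s) (total 0); column heights now [0 4 0 0 0 0], max=4
Drop 2: L rot0 at col 3 lands with bottom-row=0; cleared 0 line(s) (total 0); column heights now [0 4 0 1 1 2], max=4
Drop 3: T rot2 at col 2 lands with bottom-row=1; cleared 0 line(s) (total 0); column heights now [0 4 3 3 3 2], max=4
Drop 4: I rot0 at col 0 lands with bottom-row=4; cleared 0 line(s) (total 0); column heights now [5 5 5 5 3 2], max=5
Drop 5: L rot0 at col 2 lands with bottom-row=5; cleared 0 line(s) (total 0); column heights now [5 5 6 6 7 2], max=7
Drop 6: L rot1 at col 3 lands with bottom-row=7; cleared 0 line(s) (total 0); column heights now [5 5 6 10 8 2], max=10

Answer: 0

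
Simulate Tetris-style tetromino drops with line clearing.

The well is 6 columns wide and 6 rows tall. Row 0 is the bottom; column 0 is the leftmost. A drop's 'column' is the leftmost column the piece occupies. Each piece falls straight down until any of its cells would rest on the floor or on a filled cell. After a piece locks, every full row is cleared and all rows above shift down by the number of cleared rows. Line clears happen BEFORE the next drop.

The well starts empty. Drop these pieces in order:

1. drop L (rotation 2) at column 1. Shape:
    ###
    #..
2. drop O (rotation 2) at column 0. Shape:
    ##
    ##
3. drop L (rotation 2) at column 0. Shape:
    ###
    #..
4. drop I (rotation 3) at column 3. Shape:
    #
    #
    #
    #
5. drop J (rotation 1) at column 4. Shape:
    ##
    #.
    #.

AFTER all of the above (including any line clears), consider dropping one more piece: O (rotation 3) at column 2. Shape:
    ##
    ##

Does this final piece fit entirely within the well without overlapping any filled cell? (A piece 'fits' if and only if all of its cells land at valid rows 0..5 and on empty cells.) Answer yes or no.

Drop 1: L rot2 at col 1 lands with bottom-row=0; cleared 0 line(s) (total 0); column heights now [0 2 2 2 0 0], max=2
Drop 2: O rot2 at col 0 lands with bottom-row=2; cleared 0 line(s) (total 0); column heights now [4 4 2 2 0 0], max=4
Drop 3: L rot2 at col 0 lands with bottom-row=4; cleared 0 line(s) (total 0); column heights now [6 6 6 2 0 0], max=6
Drop 4: I rot3 at col 3 lands with bottom-row=2; cleared 0 line(s) (total 0); column heights now [6 6 6 6 0 0], max=6
Drop 5: J rot1 at col 4 lands with bottom-row=0; cleared 0 line(s) (total 0); column heights now [6 6 6 6 3 3], max=6
Test piece O rot3 at col 2 (width 2): heights before test = [6 6 6 6 3 3]; fits = False

Answer: no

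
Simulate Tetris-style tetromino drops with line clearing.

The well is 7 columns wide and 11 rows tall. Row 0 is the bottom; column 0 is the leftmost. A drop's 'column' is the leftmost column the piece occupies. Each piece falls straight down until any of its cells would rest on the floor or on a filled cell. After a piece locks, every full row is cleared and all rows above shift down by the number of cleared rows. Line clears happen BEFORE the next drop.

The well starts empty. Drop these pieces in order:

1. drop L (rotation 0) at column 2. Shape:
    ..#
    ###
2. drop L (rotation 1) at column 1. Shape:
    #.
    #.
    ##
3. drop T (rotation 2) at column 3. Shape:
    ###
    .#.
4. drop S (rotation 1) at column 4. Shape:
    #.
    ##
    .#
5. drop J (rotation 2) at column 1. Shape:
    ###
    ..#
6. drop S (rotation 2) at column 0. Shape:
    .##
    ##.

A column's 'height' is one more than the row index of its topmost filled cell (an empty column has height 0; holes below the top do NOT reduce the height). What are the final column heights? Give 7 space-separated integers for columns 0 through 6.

Answer: 7 8 8 6 7 6 0

Derivation:
Drop 1: L rot0 at col 2 lands with bottom-row=0; cleared 0 line(s) (total 0); column heights now [0 0 1 1 2 0 0], max=2
Drop 2: L rot1 at col 1 lands with bottom-row=1; cleared 0 line(s) (total 0); column heights now [0 4 2 1 2 0 0], max=4
Drop 3: T rot2 at col 3 lands with bottom-row=2; cleared 0 line(s) (total 0); column heights now [0 4 2 4 4 4 0], max=4
Drop 4: S rot1 at col 4 lands with bottom-row=4; cleared 0 line(s) (total 0); column heights now [0 4 2 4 7 6 0], max=7
Drop 5: J rot2 at col 1 lands with bottom-row=4; cleared 0 line(s) (total 0); column heights now [0 6 6 6 7 6 0], max=7
Drop 6: S rot2 at col 0 lands with bottom-row=6; cleared 0 line(s) (total 0); column heights now [7 8 8 6 7 6 0], max=8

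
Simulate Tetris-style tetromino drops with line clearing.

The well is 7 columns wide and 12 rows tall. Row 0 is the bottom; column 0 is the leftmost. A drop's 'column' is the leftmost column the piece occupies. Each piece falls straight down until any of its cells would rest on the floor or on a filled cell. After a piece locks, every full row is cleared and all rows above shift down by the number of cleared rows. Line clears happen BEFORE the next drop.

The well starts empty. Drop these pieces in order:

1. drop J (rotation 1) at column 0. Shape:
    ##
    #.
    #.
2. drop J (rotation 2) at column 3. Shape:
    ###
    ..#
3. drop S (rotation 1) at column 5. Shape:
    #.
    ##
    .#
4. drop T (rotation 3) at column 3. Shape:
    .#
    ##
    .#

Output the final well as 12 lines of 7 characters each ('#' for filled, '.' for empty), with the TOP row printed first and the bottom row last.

Drop 1: J rot1 at col 0 lands with bottom-row=0; cleared 0 line(s) (total 0); column heights now [3 3 0 0 0 0 0], max=3
Drop 2: J rot2 at col 3 lands with bottom-row=0; cleared 0 line(s) (total 0); column heights now [3 3 0 2 2 2 0], max=3
Drop 3: S rot1 at col 5 lands with bottom-row=1; cleared 0 line(s) (total 0); column heights now [3 3 0 2 2 4 3], max=4
Drop 4: T rot3 at col 3 lands with bottom-row=2; cleared 0 line(s) (total 0); column heights now [3 3 0 4 5 4 3], max=5

Answer: .......
.......
.......
.......
.......
.......
.......
....#..
...###.
##..###
#..####
#....#.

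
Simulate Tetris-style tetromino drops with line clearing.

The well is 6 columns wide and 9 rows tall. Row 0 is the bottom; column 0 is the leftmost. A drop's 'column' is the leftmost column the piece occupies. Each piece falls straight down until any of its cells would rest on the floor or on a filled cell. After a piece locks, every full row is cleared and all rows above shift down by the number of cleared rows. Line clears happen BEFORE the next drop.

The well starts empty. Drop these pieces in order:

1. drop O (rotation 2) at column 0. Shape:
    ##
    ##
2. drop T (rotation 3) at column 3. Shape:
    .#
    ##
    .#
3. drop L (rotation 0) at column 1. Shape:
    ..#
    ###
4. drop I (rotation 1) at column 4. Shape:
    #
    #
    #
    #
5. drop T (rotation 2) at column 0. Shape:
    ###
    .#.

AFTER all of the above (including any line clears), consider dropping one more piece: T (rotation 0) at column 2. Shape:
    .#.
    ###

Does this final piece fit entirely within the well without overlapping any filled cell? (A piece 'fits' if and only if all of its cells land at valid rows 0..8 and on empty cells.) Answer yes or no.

Drop 1: O rot2 at col 0 lands with bottom-row=0; cleared 0 line(s) (total 0); column heights now [2 2 0 0 0 0], max=2
Drop 2: T rot3 at col 3 lands with bottom-row=0; cleared 0 line(s) (total 0); column heights now [2 2 0 2 3 0], max=3
Drop 3: L rot0 at col 1 lands with bottom-row=2; cleared 0 line(s) (total 0); column heights now [2 3 3 4 3 0], max=4
Drop 4: I rot1 at col 4 lands with bottom-row=3; cleared 0 line(s) (total 0); column heights now [2 3 3 4 7 0], max=7
Drop 5: T rot2 at col 0 lands with bottom-row=3; cleared 0 line(s) (total 0); column heights now [5 5 5 4 7 0], max=7
Test piece T rot0 at col 2 (width 3): heights before test = [5 5 5 4 7 0]; fits = True

Answer: yes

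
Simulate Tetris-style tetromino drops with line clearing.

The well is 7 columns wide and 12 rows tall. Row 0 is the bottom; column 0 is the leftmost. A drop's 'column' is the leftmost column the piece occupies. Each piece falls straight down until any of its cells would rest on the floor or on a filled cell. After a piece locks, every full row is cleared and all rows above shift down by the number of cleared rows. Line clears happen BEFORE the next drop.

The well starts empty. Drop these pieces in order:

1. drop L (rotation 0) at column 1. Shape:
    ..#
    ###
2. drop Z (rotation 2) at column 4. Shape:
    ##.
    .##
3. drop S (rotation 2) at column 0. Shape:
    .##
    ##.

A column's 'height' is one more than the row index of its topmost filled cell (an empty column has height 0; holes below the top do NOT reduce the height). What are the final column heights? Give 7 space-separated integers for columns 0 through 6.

Drop 1: L rot0 at col 1 lands with bottom-row=0; cleared 0 line(s) (total 0); column heights now [0 1 1 2 0 0 0], max=2
Drop 2: Z rot2 at col 4 lands with bottom-row=0; cleared 0 line(s) (total 0); column heights now [0 1 1 2 2 2 1], max=2
Drop 3: S rot2 at col 0 lands with bottom-row=1; cleared 0 line(s) (total 0); column heights now [2 3 3 2 2 2 1], max=3

Answer: 2 3 3 2 2 2 1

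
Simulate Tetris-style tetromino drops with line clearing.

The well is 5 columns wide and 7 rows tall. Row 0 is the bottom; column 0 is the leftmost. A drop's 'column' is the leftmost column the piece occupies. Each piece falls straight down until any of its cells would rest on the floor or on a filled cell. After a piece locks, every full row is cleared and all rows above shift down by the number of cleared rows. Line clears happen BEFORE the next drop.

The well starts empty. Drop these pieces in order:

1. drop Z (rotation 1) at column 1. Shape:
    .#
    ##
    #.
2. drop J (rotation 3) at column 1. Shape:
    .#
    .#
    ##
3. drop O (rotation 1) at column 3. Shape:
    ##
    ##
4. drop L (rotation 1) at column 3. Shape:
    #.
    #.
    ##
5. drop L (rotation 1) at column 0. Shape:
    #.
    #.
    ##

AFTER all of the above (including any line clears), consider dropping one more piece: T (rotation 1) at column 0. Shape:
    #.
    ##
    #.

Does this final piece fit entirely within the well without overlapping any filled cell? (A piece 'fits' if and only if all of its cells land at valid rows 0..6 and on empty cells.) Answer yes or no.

Answer: no

Derivation:
Drop 1: Z rot1 at col 1 lands with bottom-row=0; cleared 0 line(s) (total 0); column heights now [0 2 3 0 0], max=3
Drop 2: J rot3 at col 1 lands with bottom-row=3; cleared 0 line(s) (total 0); column heights now [0 4 6 0 0], max=6
Drop 3: O rot1 at col 3 lands with bottom-row=0; cleared 0 line(s) (total 0); column heights now [0 4 6 2 2], max=6
Drop 4: L rot1 at col 3 lands with bottom-row=2; cleared 0 line(s) (total 0); column heights now [0 4 6 5 3], max=6
Drop 5: L rot1 at col 0 lands with bottom-row=4; cleared 0 line(s) (total 0); column heights now [7 5 6 5 3], max=7
Test piece T rot1 at col 0 (width 2): heights before test = [7 5 6 5 3]; fits = False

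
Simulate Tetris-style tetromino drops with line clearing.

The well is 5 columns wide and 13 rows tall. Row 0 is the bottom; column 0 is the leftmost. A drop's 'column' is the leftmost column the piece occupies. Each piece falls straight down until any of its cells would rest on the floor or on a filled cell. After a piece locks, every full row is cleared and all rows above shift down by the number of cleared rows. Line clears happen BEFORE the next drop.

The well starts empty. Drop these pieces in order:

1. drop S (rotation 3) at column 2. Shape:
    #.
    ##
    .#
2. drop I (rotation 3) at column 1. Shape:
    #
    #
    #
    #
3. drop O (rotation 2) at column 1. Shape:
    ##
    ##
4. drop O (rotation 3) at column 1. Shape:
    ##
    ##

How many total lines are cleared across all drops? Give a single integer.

Drop 1: S rot3 at col 2 lands with bottom-row=0; cleared 0 line(s) (total 0); column heights now [0 0 3 2 0], max=3
Drop 2: I rot3 at col 1 lands with bottom-row=0; cleared 0 line(s) (total 0); column heights now [0 4 3 2 0], max=4
Drop 3: O rot2 at col 1 lands with bottom-row=4; cleared 0 line(s) (total 0); column heights now [0 6 6 2 0], max=6
Drop 4: O rot3 at col 1 lands with bottom-row=6; cleared 0 line(s) (total 0); column heights now [0 8 8 2 0], max=8

Answer: 0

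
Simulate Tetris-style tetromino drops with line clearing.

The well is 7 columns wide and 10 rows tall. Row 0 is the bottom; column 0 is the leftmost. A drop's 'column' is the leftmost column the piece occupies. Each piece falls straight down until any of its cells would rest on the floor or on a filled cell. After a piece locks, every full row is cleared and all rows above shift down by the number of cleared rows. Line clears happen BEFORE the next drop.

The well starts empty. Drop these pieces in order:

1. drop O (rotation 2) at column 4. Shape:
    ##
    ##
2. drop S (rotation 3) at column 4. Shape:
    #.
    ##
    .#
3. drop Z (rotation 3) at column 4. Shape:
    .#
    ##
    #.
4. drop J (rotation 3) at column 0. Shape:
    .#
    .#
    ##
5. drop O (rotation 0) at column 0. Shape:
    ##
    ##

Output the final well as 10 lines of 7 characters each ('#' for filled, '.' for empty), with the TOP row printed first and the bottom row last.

Drop 1: O rot2 at col 4 lands with bottom-row=0; cleared 0 line(s) (total 0); column heights now [0 0 0 0 2 2 0], max=2
Drop 2: S rot3 at col 4 lands with bottom-row=2; cleared 0 line(s) (total 0); column heights now [0 0 0 0 5 4 0], max=5
Drop 3: Z rot3 at col 4 lands with bottom-row=5; cleared 0 line(s) (total 0); column heights now [0 0 0 0 7 8 0], max=8
Drop 4: J rot3 at col 0 lands with bottom-row=0; cleared 0 line(s) (total 0); column heights now [1 3 0 0 7 8 0], max=8
Drop 5: O rot0 at col 0 lands with bottom-row=3; cleared 0 line(s) (total 0); column heights now [5 5 0 0 7 8 0], max=8

Answer: .......
.......
.....#.
....##.
....#..
##..#..
##..##.
.#...#.
.#..##.
##..##.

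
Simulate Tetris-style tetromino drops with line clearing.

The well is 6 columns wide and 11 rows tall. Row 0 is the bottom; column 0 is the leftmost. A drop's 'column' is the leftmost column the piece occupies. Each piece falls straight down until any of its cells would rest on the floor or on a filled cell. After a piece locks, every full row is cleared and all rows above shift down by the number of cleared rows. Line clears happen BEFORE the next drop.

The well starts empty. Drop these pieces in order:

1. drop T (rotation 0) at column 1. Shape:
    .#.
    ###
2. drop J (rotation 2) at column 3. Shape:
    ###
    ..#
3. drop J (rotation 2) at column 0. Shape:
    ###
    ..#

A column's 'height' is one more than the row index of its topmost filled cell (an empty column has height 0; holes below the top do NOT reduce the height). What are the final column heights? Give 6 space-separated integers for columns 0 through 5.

Answer: 4 4 4 2 2 2

Derivation:
Drop 1: T rot0 at col 1 lands with bottom-row=0; cleared 0 line(s) (total 0); column heights now [0 1 2 1 0 0], max=2
Drop 2: J rot2 at col 3 lands with bottom-row=0; cleared 0 line(s) (total 0); column heights now [0 1 2 2 2 2], max=2
Drop 3: J rot2 at col 0 lands with bottom-row=2; cleared 0 line(s) (total 0); column heights now [4 4 4 2 2 2], max=4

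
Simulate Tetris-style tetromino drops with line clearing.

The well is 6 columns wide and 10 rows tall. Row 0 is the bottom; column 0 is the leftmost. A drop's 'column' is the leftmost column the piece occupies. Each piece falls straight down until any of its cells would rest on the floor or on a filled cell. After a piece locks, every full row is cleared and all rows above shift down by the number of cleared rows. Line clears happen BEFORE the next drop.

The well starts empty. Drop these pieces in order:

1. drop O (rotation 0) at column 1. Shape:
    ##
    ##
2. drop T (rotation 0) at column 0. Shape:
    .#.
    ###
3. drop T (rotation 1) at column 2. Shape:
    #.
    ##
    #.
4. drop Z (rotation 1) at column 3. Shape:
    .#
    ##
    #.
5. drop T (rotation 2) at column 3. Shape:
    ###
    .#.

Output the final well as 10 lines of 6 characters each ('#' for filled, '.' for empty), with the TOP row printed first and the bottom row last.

Drop 1: O rot0 at col 1 lands with bottom-row=0; cleared 0 line(s) (total 0); column heights now [0 2 2 0 0 0], max=2
Drop 2: T rot0 at col 0 lands with bottom-row=2; cleared 0 line(s) (total 0); column heights now [3 4 3 0 0 0], max=4
Drop 3: T rot1 at col 2 lands with bottom-row=3; cleared 0 line(s) (total 0); column heights now [3 4 6 5 0 0], max=6
Drop 4: Z rot1 at col 3 lands with bottom-row=5; cleared 0 line(s) (total 0); column heights now [3 4 6 7 8 0], max=8
Drop 5: T rot2 at col 3 lands with bottom-row=8; cleared 0 line(s) (total 0); column heights now [3 4 6 10 10 10], max=10

Answer: ...###
....#.
....#.
...##.
..##..
..##..
.##...
###...
.##...
.##...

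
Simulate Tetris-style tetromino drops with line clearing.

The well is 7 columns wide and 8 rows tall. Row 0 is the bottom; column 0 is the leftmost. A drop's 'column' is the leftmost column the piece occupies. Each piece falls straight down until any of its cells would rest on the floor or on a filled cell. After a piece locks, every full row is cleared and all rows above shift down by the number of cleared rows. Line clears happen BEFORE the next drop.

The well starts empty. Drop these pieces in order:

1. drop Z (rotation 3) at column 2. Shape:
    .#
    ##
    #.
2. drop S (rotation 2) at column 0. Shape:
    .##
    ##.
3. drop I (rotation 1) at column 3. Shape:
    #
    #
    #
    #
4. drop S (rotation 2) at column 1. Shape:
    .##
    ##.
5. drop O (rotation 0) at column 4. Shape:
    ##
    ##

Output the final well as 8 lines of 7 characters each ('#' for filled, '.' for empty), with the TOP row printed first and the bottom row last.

Drop 1: Z rot3 at col 2 lands with bottom-row=0; cleared 0 line(s) (total 0); column heights now [0 0 2 3 0 0 0], max=3
Drop 2: S rot2 at col 0 lands with bottom-row=1; cleared 0 line(s) (total 0); column heights now [2 3 3 3 0 0 0], max=3
Drop 3: I rot1 at col 3 lands with bottom-row=3; cleared 0 line(s) (total 0); column heights now [2 3 3 7 0 0 0], max=7
Drop 4: S rot2 at col 1 lands with bottom-row=6; cleared 0 line(s) (total 0); column heights now [2 7 8 8 0 0 0], max=8
Drop 5: O rot0 at col 4 lands with bottom-row=0; cleared 0 line(s) (total 0); column heights now [2 7 8 8 2 2 0], max=8

Answer: ..##...
.###...
...#...
...#...
...#...
.###...
######.
..#.##.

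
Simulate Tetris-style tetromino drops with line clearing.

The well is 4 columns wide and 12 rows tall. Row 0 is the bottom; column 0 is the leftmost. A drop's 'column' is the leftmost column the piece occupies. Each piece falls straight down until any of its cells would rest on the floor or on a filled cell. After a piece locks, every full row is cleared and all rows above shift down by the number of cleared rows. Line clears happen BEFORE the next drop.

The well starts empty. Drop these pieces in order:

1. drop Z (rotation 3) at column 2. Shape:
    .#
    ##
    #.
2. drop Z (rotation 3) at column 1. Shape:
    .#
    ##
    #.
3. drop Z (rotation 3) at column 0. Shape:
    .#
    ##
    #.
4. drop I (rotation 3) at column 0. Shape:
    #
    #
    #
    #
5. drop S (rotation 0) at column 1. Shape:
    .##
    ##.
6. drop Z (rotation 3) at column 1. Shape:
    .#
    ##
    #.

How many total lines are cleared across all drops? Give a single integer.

Drop 1: Z rot3 at col 2 lands with bottom-row=0; cleared 0 line(s) (total 0); column heights now [0 0 2 3], max=3
Drop 2: Z rot3 at col 1 lands with bottom-row=1; cleared 0 line(s) (total 0); column heights now [0 3 4 3], max=4
Drop 3: Z rot3 at col 0 lands with bottom-row=2; cleared 1 line(s) (total 1); column heights now [3 4 3 2], max=4
Drop 4: I rot3 at col 0 lands with bottom-row=3; cleared 0 line(s) (total 1); column heights now [7 4 3 2], max=7
Drop 5: S rot0 at col 1 lands with bottom-row=4; cleared 0 line(s) (total 1); column heights now [7 5 6 6], max=7
Drop 6: Z rot3 at col 1 lands with bottom-row=5; cleared 1 line(s) (total 2); column heights now [6 6 7 2], max=7

Answer: 2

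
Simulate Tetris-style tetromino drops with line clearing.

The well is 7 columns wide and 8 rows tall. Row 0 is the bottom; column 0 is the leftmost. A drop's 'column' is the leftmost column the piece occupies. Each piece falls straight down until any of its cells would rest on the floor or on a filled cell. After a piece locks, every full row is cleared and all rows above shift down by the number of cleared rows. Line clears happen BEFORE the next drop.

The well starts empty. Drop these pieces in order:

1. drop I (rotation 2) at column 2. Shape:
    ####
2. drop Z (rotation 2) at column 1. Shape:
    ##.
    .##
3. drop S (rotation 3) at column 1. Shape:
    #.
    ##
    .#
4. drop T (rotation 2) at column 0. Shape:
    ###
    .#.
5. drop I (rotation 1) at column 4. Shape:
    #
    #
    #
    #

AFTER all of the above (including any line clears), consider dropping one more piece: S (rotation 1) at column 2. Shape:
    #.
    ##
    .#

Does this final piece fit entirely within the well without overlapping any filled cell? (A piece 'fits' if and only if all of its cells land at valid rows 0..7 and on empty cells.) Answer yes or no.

Drop 1: I rot2 at col 2 lands with bottom-row=0; cleared 0 line(s) (total 0); column heights now [0 0 1 1 1 1 0], max=1
Drop 2: Z rot2 at col 1 lands with bottom-row=1; cleared 0 line(s) (total 0); column heights now [0 3 3 2 1 1 0], max=3
Drop 3: S rot3 at col 1 lands with bottom-row=3; cleared 0 line(s) (total 0); column heights now [0 6 5 2 1 1 0], max=6
Drop 4: T rot2 at col 0 lands with bottom-row=6; cleared 0 line(s) (total 0); column heights now [8 8 8 2 1 1 0], max=8
Drop 5: I rot1 at col 4 lands with bottom-row=1; cleared 0 line(s) (total 0); column heights now [8 8 8 2 5 1 0], max=8
Test piece S rot1 at col 2 (width 2): heights before test = [8 8 8 2 5 1 0]; fits = False

Answer: no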